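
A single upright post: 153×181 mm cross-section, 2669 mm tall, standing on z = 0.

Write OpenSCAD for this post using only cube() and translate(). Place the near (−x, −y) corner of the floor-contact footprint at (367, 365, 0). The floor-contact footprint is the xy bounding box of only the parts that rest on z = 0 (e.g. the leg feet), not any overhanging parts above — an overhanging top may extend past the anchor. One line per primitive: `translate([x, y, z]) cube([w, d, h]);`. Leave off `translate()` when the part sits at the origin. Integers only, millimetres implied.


translate([367, 365, 0]) cube([153, 181, 2669]);


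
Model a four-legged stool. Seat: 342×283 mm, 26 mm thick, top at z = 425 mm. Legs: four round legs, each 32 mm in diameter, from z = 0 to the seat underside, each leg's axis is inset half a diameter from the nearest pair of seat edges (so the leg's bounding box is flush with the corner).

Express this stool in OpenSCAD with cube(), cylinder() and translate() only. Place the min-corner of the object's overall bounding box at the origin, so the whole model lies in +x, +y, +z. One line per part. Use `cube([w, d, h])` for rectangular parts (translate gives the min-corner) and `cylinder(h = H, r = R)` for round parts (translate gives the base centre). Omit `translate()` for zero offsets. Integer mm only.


// leg_h = 425 - 26 = 399
translate([0, 0, 399]) cube([342, 283, 26]);
translate([16, 16, 0]) cylinder(h = 399, r = 16);
translate([326, 16, 0]) cylinder(h = 399, r = 16);
translate([16, 267, 0]) cylinder(h = 399, r = 16);
translate([326, 267, 0]) cylinder(h = 399, r = 16);


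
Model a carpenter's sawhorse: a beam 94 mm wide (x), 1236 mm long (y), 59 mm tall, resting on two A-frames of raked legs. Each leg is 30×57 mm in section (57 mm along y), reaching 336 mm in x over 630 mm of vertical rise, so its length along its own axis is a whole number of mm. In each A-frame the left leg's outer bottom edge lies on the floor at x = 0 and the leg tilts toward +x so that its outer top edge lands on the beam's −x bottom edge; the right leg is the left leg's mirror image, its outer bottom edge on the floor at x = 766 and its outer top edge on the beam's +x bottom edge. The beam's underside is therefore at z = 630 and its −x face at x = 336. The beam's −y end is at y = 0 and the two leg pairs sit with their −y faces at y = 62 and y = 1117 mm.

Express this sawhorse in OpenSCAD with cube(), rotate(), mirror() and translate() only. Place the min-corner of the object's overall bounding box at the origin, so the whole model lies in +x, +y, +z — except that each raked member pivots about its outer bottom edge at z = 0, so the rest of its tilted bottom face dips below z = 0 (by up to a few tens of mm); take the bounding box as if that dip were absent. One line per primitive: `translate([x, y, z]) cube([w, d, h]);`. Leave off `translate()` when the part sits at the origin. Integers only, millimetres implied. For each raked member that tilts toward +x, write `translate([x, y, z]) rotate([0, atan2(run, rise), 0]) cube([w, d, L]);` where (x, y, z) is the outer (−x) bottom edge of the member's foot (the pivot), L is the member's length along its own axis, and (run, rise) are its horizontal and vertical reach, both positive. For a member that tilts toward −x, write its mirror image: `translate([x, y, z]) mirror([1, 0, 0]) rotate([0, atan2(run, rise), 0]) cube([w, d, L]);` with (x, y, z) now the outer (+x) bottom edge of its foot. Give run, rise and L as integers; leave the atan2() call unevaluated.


translate([336, 0, 630]) cube([94, 1236, 59]);
translate([0, 62, 0]) rotate([0, atan2(336, 630), 0]) cube([30, 57, 714]);
translate([766, 62, 0]) mirror([1, 0, 0]) rotate([0, atan2(336, 630), 0]) cube([30, 57, 714]);
translate([0, 1117, 0]) rotate([0, atan2(336, 630), 0]) cube([30, 57, 714]);
translate([766, 1117, 0]) mirror([1, 0, 0]) rotate([0, atan2(336, 630), 0]) cube([30, 57, 714]);


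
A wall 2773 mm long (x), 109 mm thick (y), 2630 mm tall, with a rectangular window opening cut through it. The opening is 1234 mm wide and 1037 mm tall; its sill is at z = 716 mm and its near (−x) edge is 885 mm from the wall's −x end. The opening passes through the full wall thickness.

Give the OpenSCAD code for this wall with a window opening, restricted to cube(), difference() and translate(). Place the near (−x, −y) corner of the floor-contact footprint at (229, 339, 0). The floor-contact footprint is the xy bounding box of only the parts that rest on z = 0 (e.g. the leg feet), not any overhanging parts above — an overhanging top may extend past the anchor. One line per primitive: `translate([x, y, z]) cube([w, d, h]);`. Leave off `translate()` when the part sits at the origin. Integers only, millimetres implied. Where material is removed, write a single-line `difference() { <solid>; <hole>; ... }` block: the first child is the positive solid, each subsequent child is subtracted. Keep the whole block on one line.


difference() { translate([229, 339, 0]) cube([2773, 109, 2630]); translate([1114, 339, 716]) cube([1234, 109, 1037]); }


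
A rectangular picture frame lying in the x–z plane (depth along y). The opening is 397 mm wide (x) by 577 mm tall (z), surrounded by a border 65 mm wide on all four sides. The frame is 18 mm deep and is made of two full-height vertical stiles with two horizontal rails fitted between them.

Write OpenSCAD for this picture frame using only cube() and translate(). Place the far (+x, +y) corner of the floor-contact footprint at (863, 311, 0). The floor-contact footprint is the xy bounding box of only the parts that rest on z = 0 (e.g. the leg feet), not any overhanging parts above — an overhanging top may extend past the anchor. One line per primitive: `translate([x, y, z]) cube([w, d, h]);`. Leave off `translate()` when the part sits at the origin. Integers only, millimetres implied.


translate([336, 293, 0]) cube([65, 18, 707]);
translate([798, 293, 0]) cube([65, 18, 707]);
translate([401, 293, 0]) cube([397, 18, 65]);
translate([401, 293, 642]) cube([397, 18, 65]);


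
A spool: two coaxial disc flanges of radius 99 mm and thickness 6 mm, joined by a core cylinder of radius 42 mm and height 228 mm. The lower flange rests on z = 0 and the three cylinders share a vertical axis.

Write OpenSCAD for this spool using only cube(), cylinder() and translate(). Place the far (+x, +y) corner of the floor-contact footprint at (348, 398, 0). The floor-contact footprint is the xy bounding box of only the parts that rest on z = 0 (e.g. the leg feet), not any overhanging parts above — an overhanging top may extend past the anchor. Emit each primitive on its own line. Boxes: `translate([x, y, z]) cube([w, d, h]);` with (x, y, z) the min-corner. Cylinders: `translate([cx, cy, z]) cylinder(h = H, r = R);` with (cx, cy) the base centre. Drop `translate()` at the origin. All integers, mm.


translate([249, 299, 0]) cylinder(h = 6, r = 99);
translate([249, 299, 6]) cylinder(h = 228, r = 42);
translate([249, 299, 234]) cylinder(h = 6, r = 99);


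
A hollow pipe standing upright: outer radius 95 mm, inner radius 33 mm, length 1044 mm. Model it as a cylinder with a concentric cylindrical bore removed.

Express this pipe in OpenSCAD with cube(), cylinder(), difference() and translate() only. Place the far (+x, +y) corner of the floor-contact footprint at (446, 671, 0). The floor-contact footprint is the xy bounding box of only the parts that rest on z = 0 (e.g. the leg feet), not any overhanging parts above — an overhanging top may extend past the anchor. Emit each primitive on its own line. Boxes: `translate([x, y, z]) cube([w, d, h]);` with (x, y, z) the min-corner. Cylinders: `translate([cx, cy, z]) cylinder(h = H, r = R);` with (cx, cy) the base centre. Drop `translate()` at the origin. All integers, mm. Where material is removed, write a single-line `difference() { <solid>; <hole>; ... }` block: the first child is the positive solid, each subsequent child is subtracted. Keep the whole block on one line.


difference() { translate([351, 576, 0]) cylinder(h = 1044, r = 95); translate([351, 576, 0]) cylinder(h = 1044, r = 33); }


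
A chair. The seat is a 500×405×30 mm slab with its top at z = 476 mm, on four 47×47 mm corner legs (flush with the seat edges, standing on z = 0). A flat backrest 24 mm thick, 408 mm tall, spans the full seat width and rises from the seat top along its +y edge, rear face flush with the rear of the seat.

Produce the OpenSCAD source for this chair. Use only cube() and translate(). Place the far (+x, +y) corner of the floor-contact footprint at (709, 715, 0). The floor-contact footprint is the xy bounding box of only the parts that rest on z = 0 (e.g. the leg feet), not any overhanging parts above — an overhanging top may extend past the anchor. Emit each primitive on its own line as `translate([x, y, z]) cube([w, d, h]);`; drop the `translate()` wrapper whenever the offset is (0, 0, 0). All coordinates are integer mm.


translate([209, 310, 446]) cube([500, 405, 30]);
translate([209, 310, 0]) cube([47, 47, 446]);
translate([662, 310, 0]) cube([47, 47, 446]);
translate([209, 668, 0]) cube([47, 47, 446]);
translate([662, 668, 0]) cube([47, 47, 446]);
translate([209, 691, 476]) cube([500, 24, 408]);


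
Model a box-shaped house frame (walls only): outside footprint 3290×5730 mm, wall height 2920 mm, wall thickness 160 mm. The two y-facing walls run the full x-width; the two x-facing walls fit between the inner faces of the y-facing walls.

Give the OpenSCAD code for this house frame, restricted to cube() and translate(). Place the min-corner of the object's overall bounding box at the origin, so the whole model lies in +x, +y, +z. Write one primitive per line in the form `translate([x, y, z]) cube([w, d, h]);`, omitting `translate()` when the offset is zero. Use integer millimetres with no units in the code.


cube([3290, 160, 2920]);
translate([0, 5570, 0]) cube([3290, 160, 2920]);
translate([0, 160, 0]) cube([160, 5410, 2920]);
translate([3130, 160, 0]) cube([160, 5410, 2920]);


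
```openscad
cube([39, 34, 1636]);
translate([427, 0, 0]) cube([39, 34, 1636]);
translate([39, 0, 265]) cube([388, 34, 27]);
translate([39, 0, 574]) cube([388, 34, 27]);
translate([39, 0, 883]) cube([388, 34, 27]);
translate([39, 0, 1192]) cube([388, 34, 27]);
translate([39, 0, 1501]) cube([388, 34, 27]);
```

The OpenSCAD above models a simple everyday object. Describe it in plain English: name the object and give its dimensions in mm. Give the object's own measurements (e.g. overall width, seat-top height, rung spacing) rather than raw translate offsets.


A straight ladder. Two 39×34 mm vertical rails, 1636 mm tall, stand 466 mm apart (outside-to-outside) with their front faces coplanar on the −y side. 5 rungs, each 34 mm deep and 27 mm tall, span between the inner faces of the rails, front faces flush with the rails. The lowest rung's underside is at z = 265 mm and rungs are spaced 309 mm apart (underside to underside).


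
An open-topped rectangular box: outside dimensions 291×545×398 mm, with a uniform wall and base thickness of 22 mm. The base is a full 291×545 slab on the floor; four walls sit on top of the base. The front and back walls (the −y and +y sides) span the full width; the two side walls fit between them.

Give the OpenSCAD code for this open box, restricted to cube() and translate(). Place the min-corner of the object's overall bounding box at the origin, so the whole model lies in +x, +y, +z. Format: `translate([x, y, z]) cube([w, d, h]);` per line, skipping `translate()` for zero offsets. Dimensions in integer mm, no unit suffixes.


cube([291, 545, 22]);
translate([0, 0, 22]) cube([291, 22, 376]);
translate([0, 523, 22]) cube([291, 22, 376]);
translate([0, 22, 22]) cube([22, 501, 376]);
translate([269, 22, 22]) cube([22, 501, 376]);


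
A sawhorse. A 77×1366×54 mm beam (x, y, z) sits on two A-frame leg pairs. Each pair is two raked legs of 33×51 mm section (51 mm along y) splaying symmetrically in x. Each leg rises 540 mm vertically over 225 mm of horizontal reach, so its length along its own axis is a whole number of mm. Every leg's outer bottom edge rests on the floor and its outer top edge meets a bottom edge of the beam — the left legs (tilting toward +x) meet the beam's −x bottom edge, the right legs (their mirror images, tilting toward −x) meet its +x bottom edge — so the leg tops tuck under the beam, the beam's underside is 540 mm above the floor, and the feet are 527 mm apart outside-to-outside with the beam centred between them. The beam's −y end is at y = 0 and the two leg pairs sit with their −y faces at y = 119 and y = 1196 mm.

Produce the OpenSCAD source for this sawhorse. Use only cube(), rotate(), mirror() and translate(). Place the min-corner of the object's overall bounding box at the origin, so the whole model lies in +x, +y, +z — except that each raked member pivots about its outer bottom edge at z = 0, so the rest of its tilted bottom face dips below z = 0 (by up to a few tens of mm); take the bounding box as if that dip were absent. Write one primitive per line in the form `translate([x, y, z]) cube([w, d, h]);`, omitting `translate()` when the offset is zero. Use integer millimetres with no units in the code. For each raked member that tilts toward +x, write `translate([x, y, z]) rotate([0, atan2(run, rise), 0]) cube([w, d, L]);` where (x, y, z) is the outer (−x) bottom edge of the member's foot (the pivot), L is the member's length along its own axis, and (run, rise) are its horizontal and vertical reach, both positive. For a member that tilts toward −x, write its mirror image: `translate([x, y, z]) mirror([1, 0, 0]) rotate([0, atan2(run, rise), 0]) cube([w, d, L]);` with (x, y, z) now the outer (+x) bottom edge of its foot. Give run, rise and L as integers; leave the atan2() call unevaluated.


translate([225, 0, 540]) cube([77, 1366, 54]);
translate([0, 119, 0]) rotate([0, atan2(225, 540), 0]) cube([33, 51, 585]);
translate([527, 119, 0]) mirror([1, 0, 0]) rotate([0, atan2(225, 540), 0]) cube([33, 51, 585]);
translate([0, 1196, 0]) rotate([0, atan2(225, 540), 0]) cube([33, 51, 585]);
translate([527, 1196, 0]) mirror([1, 0, 0]) rotate([0, atan2(225, 540), 0]) cube([33, 51, 585]);


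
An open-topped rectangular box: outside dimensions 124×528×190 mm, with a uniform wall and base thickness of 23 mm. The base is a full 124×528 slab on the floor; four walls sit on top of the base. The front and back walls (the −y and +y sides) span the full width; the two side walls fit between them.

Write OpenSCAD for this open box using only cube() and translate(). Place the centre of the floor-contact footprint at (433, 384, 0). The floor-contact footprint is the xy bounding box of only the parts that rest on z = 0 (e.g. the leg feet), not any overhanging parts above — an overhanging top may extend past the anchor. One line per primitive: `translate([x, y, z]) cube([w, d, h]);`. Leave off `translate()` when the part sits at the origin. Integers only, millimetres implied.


translate([371, 120, 0]) cube([124, 528, 23]);
translate([371, 120, 23]) cube([124, 23, 167]);
translate([371, 625, 23]) cube([124, 23, 167]);
translate([371, 143, 23]) cube([23, 482, 167]);
translate([472, 143, 23]) cube([23, 482, 167]);


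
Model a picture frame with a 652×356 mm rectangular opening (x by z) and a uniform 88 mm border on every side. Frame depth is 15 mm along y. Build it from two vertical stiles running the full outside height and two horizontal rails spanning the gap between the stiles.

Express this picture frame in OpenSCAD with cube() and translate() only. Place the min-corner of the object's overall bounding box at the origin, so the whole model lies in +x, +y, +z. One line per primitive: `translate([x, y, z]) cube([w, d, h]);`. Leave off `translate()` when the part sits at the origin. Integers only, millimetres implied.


cube([88, 15, 532]);
translate([740, 0, 0]) cube([88, 15, 532]);
translate([88, 0, 0]) cube([652, 15, 88]);
translate([88, 0, 444]) cube([652, 15, 88]);


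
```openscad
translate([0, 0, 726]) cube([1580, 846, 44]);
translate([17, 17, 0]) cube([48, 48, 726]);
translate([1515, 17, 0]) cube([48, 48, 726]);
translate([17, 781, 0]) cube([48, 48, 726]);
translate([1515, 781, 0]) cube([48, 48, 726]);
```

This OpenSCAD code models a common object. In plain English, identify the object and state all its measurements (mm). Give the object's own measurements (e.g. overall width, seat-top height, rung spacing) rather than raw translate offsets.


A table: top 1580 mm (x) × 846 mm (y), 44 mm thick, upper face at z = 770 mm, on four 48×48 mm square legs, each inset 17 mm from the nearest pair of top edges from z = 0 to the bottom of the top.


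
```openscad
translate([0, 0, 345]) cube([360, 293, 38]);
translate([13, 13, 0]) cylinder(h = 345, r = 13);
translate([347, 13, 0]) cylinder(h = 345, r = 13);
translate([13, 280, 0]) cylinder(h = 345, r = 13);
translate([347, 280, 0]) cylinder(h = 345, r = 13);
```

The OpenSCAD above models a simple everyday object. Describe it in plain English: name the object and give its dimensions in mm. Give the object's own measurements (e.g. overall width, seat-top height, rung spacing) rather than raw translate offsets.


A four-legged stool. The seat is a 360×293×38 mm slab whose top surface is at z = 383 mm; four round legs, each 26 mm in diameter, run from the floor (z = 0) to the underside of the seat, each leg's axis is inset half a diameter from the nearest pair of seat edges (so the leg's bounding box is flush with the corner).


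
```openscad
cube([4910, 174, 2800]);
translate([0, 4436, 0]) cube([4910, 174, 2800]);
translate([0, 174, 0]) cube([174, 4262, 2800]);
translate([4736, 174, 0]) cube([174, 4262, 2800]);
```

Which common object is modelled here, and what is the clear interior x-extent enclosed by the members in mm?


A house (or room) frame. The interior width is 4562 mm.

Four 2800 mm walls enclosing a rectangle with no floor or roof — a room or house frame. Outside width is 4910 mm and wall thickness is 174 mm, so the interior width is 4910 − 2 × 174 = 4562 mm.


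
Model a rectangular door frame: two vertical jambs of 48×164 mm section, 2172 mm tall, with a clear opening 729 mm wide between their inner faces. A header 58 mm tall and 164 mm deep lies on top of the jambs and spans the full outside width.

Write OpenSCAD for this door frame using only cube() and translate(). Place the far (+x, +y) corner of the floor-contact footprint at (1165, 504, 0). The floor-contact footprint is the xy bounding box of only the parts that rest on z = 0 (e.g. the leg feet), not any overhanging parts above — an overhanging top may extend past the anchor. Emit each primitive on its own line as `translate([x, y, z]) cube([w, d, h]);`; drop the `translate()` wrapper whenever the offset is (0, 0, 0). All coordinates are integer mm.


translate([340, 340, 0]) cube([48, 164, 2172]);
translate([1117, 340, 0]) cube([48, 164, 2172]);
translate([340, 340, 2172]) cube([825, 164, 58]);


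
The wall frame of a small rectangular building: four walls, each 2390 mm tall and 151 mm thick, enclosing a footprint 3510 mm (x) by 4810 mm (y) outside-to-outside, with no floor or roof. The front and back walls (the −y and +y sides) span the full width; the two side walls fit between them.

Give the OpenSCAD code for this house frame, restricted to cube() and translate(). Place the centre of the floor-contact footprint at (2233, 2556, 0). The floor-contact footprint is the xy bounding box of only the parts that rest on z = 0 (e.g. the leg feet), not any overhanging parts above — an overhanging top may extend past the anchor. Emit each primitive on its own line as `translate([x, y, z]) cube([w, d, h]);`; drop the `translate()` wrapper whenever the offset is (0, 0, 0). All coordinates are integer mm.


translate([478, 151, 0]) cube([3510, 151, 2390]);
translate([478, 4810, 0]) cube([3510, 151, 2390]);
translate([478, 302, 0]) cube([151, 4508, 2390]);
translate([3837, 302, 0]) cube([151, 4508, 2390]);


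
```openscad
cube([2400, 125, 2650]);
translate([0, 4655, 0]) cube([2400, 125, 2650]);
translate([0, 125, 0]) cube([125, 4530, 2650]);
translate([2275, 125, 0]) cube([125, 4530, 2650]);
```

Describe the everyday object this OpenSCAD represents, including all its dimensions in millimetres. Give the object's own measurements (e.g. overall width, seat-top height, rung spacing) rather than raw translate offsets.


The wall frame of a small rectangular building: four walls, each 2650 mm tall and 125 mm thick, enclosing a footprint 2400 mm (x) by 4780 mm (y) outside-to-outside, with no floor or roof. The front and back walls (the −y and +y sides) span the full width; the two side walls fit between them.


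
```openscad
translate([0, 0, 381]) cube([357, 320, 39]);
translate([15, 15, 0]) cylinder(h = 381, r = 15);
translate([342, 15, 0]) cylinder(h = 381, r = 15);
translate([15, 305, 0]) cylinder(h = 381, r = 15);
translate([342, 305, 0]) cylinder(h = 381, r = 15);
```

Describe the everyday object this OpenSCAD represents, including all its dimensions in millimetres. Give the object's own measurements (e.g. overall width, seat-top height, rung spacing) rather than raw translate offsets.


A four-legged stool. The seat is a 357×320×39 mm slab whose top surface is at z = 420 mm; four round legs, each 30 mm in diameter, run from the floor (z = 0) to the underside of the seat, each leg's axis is inset half a diameter from the nearest pair of seat edges (so the leg's bounding box is flush with the corner).


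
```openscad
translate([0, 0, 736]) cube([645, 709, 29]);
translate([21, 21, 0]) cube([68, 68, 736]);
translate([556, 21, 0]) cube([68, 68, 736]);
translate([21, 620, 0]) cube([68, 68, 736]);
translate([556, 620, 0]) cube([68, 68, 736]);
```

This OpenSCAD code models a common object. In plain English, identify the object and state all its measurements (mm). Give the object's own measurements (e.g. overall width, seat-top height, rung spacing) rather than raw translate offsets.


A rectangular dining table. The top is 645×709×29 mm with its upper surface at z = 765 mm. It stands on four 68×68 mm square legs, each inset 21 mm from the nearest pair of top edges, running from the floor to the underside of the top.


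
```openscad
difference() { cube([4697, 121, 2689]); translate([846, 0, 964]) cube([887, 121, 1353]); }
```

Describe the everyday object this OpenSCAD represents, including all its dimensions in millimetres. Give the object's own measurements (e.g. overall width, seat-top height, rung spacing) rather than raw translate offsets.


A wall 4697 mm long (x), 121 mm thick (y), 2689 mm tall, with a rectangular window opening cut through it. The opening is 887 mm wide and 1353 mm tall; its sill is at z = 964 mm and its near (−x) edge is 846 mm from the wall's −x end. The opening passes through the full wall thickness.


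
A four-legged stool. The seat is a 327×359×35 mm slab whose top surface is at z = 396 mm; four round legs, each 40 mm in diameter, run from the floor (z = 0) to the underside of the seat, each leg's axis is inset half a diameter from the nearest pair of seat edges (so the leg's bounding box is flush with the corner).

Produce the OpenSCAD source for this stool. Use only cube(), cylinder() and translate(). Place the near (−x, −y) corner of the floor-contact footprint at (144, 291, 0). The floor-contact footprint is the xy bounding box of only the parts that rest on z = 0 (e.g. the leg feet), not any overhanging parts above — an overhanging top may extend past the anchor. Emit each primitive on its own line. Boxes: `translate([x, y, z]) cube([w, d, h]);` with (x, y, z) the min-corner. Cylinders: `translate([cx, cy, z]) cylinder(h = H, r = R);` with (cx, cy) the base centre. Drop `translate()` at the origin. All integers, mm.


translate([144, 291, 361]) cube([327, 359, 35]);
translate([164, 311, 0]) cylinder(h = 361, r = 20);
translate([451, 311, 0]) cylinder(h = 361, r = 20);
translate([164, 630, 0]) cylinder(h = 361, r = 20);
translate([451, 630, 0]) cylinder(h = 361, r = 20);


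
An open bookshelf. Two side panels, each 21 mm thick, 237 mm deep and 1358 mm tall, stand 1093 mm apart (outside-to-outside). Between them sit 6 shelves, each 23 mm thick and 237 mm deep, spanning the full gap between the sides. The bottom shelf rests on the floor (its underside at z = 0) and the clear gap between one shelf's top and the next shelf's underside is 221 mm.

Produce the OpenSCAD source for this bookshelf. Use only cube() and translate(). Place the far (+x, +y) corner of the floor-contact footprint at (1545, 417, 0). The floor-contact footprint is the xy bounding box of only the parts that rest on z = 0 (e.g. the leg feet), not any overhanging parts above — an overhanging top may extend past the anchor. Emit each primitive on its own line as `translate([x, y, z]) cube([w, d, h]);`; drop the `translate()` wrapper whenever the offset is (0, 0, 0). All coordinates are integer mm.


translate([452, 180, 0]) cube([21, 237, 1358]);
translate([1524, 180, 0]) cube([21, 237, 1358]);
translate([473, 180, 0]) cube([1051, 237, 23]);
translate([473, 180, 244]) cube([1051, 237, 23]);
translate([473, 180, 488]) cube([1051, 237, 23]);
translate([473, 180, 732]) cube([1051, 237, 23]);
translate([473, 180, 976]) cube([1051, 237, 23]);
translate([473, 180, 1220]) cube([1051, 237, 23]);


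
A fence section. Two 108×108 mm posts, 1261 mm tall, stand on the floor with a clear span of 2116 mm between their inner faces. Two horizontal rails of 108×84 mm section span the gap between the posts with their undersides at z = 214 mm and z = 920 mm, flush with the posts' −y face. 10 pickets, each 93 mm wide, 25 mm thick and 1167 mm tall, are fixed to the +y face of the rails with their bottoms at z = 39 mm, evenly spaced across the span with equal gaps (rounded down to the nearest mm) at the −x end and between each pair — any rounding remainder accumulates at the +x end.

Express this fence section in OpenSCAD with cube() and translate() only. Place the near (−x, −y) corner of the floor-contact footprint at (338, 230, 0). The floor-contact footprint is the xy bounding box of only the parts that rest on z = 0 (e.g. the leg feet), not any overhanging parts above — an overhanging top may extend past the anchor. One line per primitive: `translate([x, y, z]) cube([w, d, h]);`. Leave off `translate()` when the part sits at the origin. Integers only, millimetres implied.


translate([338, 230, 0]) cube([108, 108, 1261]);
translate([2562, 230, 0]) cube([108, 108, 1261]);
translate([446, 230, 214]) cube([2116, 108, 84]);
translate([446, 230, 920]) cube([2116, 108, 84]);
translate([553, 338, 39]) cube([93, 25, 1167]);
translate([753, 338, 39]) cube([93, 25, 1167]);
translate([953, 338, 39]) cube([93, 25, 1167]);
translate([1153, 338, 39]) cube([93, 25, 1167]);
translate([1353, 338, 39]) cube([93, 25, 1167]);
translate([1553, 338, 39]) cube([93, 25, 1167]);
translate([1753, 338, 39]) cube([93, 25, 1167]);
translate([1953, 338, 39]) cube([93, 25, 1167]);
translate([2153, 338, 39]) cube([93, 25, 1167]);
translate([2353, 338, 39]) cube([93, 25, 1167]);


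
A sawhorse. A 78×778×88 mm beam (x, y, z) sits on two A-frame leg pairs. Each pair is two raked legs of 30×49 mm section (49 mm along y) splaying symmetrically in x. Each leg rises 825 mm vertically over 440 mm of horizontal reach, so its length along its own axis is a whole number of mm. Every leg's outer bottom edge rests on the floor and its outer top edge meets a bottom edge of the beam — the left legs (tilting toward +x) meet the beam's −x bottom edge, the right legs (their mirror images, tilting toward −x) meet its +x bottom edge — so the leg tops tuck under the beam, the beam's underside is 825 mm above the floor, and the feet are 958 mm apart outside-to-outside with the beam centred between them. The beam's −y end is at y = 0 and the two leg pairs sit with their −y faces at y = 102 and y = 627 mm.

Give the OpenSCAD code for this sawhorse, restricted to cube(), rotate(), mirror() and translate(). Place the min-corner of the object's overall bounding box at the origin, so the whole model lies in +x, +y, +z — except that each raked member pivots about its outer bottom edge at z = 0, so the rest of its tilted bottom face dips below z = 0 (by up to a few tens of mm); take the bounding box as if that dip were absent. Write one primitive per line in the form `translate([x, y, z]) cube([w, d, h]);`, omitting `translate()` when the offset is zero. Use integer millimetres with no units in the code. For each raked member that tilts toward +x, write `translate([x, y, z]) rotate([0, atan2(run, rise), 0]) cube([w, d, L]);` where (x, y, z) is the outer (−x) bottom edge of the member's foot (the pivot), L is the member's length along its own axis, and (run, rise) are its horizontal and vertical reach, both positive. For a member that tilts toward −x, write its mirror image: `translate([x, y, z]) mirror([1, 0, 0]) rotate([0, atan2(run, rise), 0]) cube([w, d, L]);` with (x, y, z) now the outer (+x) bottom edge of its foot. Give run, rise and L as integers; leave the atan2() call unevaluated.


// leg length = √(440² + 825²) = 935
// right-leg outer foot x = 2·440 + 78 = 958
// beam min-corner = (440, 0, 825)
translate([440, 0, 825]) cube([78, 778, 88]);
translate([0, 102, 0]) rotate([0, atan2(440, 825), 0]) cube([30, 49, 935]);
translate([958, 102, 0]) mirror([1, 0, 0]) rotate([0, atan2(440, 825), 0]) cube([30, 49, 935]);
translate([0, 627, 0]) rotate([0, atan2(440, 825), 0]) cube([30, 49, 935]);
translate([958, 627, 0]) mirror([1, 0, 0]) rotate([0, atan2(440, 825), 0]) cube([30, 49, 935]);


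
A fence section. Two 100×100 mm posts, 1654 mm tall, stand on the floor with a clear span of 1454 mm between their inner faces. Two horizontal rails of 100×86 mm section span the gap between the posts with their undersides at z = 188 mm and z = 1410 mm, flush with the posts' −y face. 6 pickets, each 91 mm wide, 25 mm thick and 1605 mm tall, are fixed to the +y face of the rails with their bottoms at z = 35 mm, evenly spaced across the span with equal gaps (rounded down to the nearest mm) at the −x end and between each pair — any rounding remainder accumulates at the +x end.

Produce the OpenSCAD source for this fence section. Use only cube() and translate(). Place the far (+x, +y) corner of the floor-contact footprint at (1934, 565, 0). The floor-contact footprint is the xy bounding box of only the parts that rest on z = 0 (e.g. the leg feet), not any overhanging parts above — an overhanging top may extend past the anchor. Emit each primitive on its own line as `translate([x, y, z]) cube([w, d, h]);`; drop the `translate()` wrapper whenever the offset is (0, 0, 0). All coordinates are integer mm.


translate([280, 465, 0]) cube([100, 100, 1654]);
translate([1834, 465, 0]) cube([100, 100, 1654]);
translate([380, 465, 188]) cube([1454, 100, 86]);
translate([380, 465, 1410]) cube([1454, 100, 86]);
translate([509, 565, 35]) cube([91, 25, 1605]);
translate([729, 565, 35]) cube([91, 25, 1605]);
translate([949, 565, 35]) cube([91, 25, 1605]);
translate([1169, 565, 35]) cube([91, 25, 1605]);
translate([1389, 565, 35]) cube([91, 25, 1605]);
translate([1609, 565, 35]) cube([91, 25, 1605]);


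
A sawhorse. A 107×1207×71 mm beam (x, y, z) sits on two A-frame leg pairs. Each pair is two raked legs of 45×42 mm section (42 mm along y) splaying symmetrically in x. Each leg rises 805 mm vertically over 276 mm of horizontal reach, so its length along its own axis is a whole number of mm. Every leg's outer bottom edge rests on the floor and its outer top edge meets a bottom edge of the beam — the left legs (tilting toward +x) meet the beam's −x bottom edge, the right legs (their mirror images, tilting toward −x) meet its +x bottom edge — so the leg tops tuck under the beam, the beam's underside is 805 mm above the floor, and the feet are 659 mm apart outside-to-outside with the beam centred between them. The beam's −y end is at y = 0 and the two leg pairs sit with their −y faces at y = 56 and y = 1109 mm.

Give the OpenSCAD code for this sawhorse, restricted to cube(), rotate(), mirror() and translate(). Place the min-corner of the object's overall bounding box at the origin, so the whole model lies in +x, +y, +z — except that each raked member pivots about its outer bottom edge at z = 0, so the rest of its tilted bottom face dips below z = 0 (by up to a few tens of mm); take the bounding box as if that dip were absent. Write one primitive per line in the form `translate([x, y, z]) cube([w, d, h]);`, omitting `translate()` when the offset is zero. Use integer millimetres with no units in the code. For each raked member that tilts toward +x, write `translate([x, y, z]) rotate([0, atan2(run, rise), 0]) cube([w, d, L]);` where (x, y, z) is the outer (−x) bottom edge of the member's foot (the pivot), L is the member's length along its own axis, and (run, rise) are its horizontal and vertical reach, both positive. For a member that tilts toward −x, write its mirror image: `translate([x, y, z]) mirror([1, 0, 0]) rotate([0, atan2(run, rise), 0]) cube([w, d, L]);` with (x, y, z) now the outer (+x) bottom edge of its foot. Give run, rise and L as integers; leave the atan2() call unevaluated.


// leg length = √(276² + 805²) = 851
// right-leg outer foot x = 2·276 + 107 = 659
// beam min-corner = (276, 0, 805)
translate([276, 0, 805]) cube([107, 1207, 71]);
translate([0, 56, 0]) rotate([0, atan2(276, 805), 0]) cube([45, 42, 851]);
translate([659, 56, 0]) mirror([1, 0, 0]) rotate([0, atan2(276, 805), 0]) cube([45, 42, 851]);
translate([0, 1109, 0]) rotate([0, atan2(276, 805), 0]) cube([45, 42, 851]);
translate([659, 1109, 0]) mirror([1, 0, 0]) rotate([0, atan2(276, 805), 0]) cube([45, 42, 851]);


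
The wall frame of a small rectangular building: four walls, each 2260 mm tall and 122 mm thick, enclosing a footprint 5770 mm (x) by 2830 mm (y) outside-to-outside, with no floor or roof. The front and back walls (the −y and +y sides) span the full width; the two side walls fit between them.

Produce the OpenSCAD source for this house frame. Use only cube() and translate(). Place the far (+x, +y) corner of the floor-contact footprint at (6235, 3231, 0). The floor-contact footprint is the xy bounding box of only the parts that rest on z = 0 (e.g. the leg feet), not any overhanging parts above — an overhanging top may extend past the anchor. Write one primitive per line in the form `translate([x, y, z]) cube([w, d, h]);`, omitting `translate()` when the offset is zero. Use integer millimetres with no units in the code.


translate([465, 401, 0]) cube([5770, 122, 2260]);
translate([465, 3109, 0]) cube([5770, 122, 2260]);
translate([465, 523, 0]) cube([122, 2586, 2260]);
translate([6113, 523, 0]) cube([122, 2586, 2260]);


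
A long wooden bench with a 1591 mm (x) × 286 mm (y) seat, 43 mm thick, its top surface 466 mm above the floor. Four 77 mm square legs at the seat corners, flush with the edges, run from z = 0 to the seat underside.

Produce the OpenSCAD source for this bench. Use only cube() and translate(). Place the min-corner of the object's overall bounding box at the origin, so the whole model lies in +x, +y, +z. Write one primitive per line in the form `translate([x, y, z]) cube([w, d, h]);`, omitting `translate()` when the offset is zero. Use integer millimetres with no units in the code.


translate([0, 0, 423]) cube([1591, 286, 43]);
cube([77, 77, 423]);
translate([0, 209, 0]) cube([77, 77, 423]);
translate([1514, 0, 0]) cube([77, 77, 423]);
translate([1514, 209, 0]) cube([77, 77, 423]);


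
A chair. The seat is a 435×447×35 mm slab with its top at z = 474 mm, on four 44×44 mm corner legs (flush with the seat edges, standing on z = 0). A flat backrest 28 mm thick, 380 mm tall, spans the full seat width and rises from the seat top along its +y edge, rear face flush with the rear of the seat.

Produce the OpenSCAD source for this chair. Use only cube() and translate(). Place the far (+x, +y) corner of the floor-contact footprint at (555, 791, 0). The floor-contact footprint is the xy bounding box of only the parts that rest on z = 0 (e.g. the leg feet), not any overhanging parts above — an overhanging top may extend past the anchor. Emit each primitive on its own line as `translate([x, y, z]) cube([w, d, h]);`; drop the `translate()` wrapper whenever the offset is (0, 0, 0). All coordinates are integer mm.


translate([120, 344, 439]) cube([435, 447, 35]);
translate([120, 344, 0]) cube([44, 44, 439]);
translate([511, 344, 0]) cube([44, 44, 439]);
translate([120, 747, 0]) cube([44, 44, 439]);
translate([511, 747, 0]) cube([44, 44, 439]);
translate([120, 763, 474]) cube([435, 28, 380]);


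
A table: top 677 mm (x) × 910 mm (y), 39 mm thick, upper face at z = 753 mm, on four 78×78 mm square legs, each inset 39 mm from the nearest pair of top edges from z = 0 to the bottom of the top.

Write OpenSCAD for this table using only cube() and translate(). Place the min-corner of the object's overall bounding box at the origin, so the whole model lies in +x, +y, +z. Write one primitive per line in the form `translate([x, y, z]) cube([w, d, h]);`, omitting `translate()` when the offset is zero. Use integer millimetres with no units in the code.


translate([0, 0, 714]) cube([677, 910, 39]);
translate([39, 39, 0]) cube([78, 78, 714]);
translate([560, 39, 0]) cube([78, 78, 714]);
translate([39, 793, 0]) cube([78, 78, 714]);
translate([560, 793, 0]) cube([78, 78, 714]);


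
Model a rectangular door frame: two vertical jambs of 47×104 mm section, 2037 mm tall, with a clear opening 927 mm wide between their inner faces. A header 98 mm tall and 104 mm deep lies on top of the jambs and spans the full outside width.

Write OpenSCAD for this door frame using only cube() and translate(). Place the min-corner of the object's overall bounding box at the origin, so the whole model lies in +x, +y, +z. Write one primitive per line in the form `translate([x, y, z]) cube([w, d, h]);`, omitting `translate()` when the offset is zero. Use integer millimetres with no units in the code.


cube([47, 104, 2037]);
translate([974, 0, 0]) cube([47, 104, 2037]);
translate([0, 0, 2037]) cube([1021, 104, 98]);


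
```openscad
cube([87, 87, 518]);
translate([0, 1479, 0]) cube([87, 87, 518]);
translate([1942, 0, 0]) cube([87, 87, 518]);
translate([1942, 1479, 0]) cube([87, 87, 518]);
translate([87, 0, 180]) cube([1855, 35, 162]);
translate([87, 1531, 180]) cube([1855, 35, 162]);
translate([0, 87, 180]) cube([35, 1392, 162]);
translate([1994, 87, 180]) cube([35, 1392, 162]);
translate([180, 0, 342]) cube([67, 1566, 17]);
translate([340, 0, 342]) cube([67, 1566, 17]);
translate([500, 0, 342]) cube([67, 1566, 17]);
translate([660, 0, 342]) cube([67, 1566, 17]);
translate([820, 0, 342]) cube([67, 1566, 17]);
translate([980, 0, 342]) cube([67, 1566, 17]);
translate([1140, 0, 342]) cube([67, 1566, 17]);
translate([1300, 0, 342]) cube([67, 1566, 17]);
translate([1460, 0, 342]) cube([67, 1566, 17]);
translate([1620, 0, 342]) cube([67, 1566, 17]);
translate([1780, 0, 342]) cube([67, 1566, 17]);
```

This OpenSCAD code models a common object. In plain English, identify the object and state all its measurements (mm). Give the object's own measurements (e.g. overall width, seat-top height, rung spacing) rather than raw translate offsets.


A bed frame 2029 mm long (x) by 1566 mm wide (y). Four 87×87 mm corner posts, 518 mm tall, at the corners of the footprint. Four rails of 35 mm thickness and 162 mm height run between adjacent posts with their undersides at z = 180 mm, their outer faces flush with the outside of the frame (the two x-running rails run between the posts' inner faces; the two y-running rails run between the posts' inner faces). 11 slats, each 67 mm wide (x) and 17 mm thick, lie across the top of the two x-running rails, running the full 1566 mm width of the frame in y; along x they sit between the end posts with a 93 mm gap after the −x posts and between neighbouring slats, leaving 95 mm before the +x posts.


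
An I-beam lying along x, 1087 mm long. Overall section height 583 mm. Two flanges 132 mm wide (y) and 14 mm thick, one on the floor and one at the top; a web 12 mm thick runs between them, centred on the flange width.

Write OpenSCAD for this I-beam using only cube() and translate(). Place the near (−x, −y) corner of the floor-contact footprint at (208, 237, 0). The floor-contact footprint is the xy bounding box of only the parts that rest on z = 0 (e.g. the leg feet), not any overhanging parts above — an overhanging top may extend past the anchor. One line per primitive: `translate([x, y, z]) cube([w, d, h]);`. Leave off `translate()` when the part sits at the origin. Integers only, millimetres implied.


translate([208, 237, 0]) cube([1087, 132, 14]);
translate([208, 297, 14]) cube([1087, 12, 555]);
translate([208, 237, 569]) cube([1087, 132, 14]);
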